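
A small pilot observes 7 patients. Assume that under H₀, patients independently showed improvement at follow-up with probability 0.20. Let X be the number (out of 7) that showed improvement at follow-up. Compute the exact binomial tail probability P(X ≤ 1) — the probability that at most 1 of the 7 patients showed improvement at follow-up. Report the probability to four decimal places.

P = 0.5767

X is binomial with n = 7 and p = 0.20.
P(X ≤ 1) = C(7,0)·0.20^0·0.80^7 + C(7,1)·0.20^1·0.80^6.
= 0.209715 + 0.367002 = 0.5767.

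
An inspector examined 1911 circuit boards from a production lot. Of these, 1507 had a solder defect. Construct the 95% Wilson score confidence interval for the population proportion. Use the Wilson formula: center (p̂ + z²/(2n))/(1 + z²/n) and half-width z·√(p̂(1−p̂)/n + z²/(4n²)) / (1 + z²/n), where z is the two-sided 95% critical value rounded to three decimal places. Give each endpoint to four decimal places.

Here p̂ = 1507/1911 = 0.78859 and z = 1.960 (z² = 3.841600).
1 + z²/n = 1.002010.
Center = (0.78859 + 0.001005)/1.002010 = 0.78801.
Radicand: p̂(1−p̂)/n + z²/(4n²) = 0.000087239 + 0.000000263 = 0.000087502.
Half-width = 1.960·√0.000087502/1.002010 = 0.01830.
CI: 0.78801 ± 0.01830 = (0.7697, 0.8063).

(0.7697, 0.8063)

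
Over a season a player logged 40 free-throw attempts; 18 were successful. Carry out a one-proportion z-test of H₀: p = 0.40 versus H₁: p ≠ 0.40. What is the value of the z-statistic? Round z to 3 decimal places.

z = 0.645

With x = 18 successes in n = 40, p̂ = 0.45000.
Null standard error: √(0.40·0.60/40) = √0.006000000 = 0.077460.
z = (0.45000 − 0.40)/0.077460 = 0.05000/0.077460 = 0.645.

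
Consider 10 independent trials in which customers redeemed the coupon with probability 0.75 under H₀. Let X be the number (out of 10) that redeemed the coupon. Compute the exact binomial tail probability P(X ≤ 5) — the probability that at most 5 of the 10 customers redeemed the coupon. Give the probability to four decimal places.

P = 0.0781

X ~ Binomial(n=10, p=0.75).
P(X ≤ 5) = Σ_{j=0}^{5} C(10,j)·0.75^j·0.25^{10−j}.
= 0.000001 + 0.000029 + 0.000386 + 0.003090 + 0.016222 + 0.058399 = 0.0781.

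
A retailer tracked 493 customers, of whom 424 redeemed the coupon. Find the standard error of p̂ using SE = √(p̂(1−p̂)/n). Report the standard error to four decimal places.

SE = 0.0156

p̂ = 424/493 = 0.86004.
p̂(1−p̂) = 0.120371.
SE = √(0.120371/493) = √0.000244160 = 0.0156.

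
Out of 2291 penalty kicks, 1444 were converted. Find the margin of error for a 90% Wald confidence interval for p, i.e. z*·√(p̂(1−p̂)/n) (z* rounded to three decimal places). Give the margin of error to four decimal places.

ME = 0.0166

With x = 1444 successes in n = 2291, p̂ = 0.63029.
SE = √(p̂(1−p̂)/n) = √(0.233024/2291) = 0.010085.
For 90% confidence, z* = 1.645.
So ME = 0.0166.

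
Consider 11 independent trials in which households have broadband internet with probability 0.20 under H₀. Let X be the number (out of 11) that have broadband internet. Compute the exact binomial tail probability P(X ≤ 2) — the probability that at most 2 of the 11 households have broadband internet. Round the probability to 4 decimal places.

X ~ Binomial(n=11, p=0.20).
P(X ≤ 2) = C(11,0)·0.20^0·0.80^11 + C(11,1)·0.20^1·0.80^10 + C(11,2)·0.20^2·0.80^9.
= 0.085899 + 0.236223 + 0.295279 = 0.6174.

P = 0.6174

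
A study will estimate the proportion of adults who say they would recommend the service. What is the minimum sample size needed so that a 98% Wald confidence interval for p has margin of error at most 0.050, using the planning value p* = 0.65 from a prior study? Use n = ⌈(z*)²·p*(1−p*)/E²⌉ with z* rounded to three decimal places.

z* = 2.326 at the 98% level.
p*(1−p*) = 0.2275.
Required n before rounding: 5.410276 × 0.2275 / 0.050² = 492.335.
Rounding up, n = 493.

n = 493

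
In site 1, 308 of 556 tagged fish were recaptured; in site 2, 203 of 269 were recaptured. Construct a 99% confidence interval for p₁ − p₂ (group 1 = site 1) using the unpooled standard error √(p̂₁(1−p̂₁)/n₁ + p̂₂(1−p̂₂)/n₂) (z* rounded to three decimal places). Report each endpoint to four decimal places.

p̂₁ = 0.55396, p̂₂ = 0.75465, so the observed difference is -0.20069.
Unpooled SE = √(p̂₁(1−p̂₁)/n₁ + p̂₂(1−p̂₂)/n₂) = √(0.000444404 + 0.000688309) = 0.033656.
For 99% confidence, z* = 2.576. Margin of error = 0.08670.
CI: -0.20069 ± 0.08670 = (-0.2874, -0.1140).

(-0.2874, -0.1140)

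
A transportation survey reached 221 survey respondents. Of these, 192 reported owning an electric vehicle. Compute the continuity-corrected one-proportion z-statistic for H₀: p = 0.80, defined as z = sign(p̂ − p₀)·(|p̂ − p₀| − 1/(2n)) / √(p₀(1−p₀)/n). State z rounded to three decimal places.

p̂ = 192/221 = 0.86878. p̂ − p₀ = 0.068778.
1/(2n) = 0.002262.
Corrected numerator: |0.068778| − 0.002262 = 0.066516.
Under H₀, SE = √(p₀(1−p₀)/n) = √(0.80·0.20/221) = √0.000723982 = 0.026907.
z = +0.066516/0.026907 = 2.472.

z = 2.472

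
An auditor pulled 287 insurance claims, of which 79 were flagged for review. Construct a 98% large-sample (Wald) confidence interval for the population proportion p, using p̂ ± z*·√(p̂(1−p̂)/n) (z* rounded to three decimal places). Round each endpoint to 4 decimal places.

Sample proportion p̂ = 79/287 = 0.27526.
SE(p̂) = √(0.27526·0.72474/287) = 0.026365.
For 98% confidence, z* = 2.326.
Margin of error: 2.326 × 0.026365 = 0.06132.
So the interval runs from 0.2139 to 0.3366.

(0.2139, 0.3366)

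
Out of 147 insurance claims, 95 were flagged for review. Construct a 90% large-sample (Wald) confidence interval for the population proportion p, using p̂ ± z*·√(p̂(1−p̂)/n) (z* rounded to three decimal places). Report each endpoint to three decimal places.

(0.581, 0.711)

p̂ = 95/147 = 0.64626.
SE(p̂) = √(0.64626·0.35374/147) = 0.039436.
The 90% critical value is z* = 1.645.
Margin = 1.645·0.039436 = 0.06487.
CI: 0.64626 ± 0.06487 = (0.581, 0.711).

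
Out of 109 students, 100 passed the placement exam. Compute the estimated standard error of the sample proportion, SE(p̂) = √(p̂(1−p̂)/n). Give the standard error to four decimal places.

SE = 0.0264

With x = 100 successes in n = 109, p̂ = 0.91743.
p̂(1−p̂) = 0.075752.
SE = √(0.075752/109) = √0.000694972 = 0.0264.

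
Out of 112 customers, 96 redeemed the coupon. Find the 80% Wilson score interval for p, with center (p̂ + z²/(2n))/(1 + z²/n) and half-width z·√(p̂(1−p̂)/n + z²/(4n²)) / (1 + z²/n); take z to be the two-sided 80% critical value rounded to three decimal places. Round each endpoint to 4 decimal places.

(0.8096, 0.8944)

p̂ = 96/112 = 0.85714; z = 1.282, so z² = 1.643524.
1 + z²/n = 1.014674.
Center = (0.85714 + 0.007337)/1.014674 = 0.85198.
Radicand: p̂(1−p̂)/n + z²/(4n²) = 0.001093294 + 0.000032755 = 0.001126049.
Half-width = z·√(radicand)/denom = 1.282·0.033557/1.014674 = 0.04240.
So the interval runs from 0.8096 to 0.8944.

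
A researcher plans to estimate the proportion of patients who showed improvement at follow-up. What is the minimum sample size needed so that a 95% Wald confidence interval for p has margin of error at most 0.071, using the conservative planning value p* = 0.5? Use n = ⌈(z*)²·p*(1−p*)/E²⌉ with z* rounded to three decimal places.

The 95% critical value is z* = 1.960.
p*(1−p*) = 0.2500.
(z*)²·p*(1−p*)/E² = 3.841600·0.2500/0.005041 = 190.518.
Rounding up, n = 191.

n = 191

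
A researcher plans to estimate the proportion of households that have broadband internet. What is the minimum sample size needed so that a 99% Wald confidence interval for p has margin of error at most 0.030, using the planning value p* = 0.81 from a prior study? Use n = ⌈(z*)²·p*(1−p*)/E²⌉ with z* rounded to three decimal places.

n = 1135

For 99% confidence, z* = 2.576.
p*(1−p*) = 0.1539.
(z*)²·p*(1−p*)/E² = 6.635776·0.1539/0.000900 = 1134.718.
⌈1134.718⌉ = 1135.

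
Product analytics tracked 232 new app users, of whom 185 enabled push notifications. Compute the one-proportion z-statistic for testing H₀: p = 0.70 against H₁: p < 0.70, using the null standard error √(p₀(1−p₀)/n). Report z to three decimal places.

With x = 185 successes in n = 232, p̂ = 0.79741.
Null standard error: √(0.70·0.30/232) = √0.000905172 = 0.030086.
Test statistic: z = 0.09741/0.030086 = 3.238.

z = 3.238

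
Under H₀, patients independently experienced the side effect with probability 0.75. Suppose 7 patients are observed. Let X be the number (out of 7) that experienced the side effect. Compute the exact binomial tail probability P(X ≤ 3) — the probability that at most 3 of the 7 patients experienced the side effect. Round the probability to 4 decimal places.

X is binomial with n = 7 and p = 0.75.
P(X ≤ 3) = C(7,0)·0.75^0·0.25^7 + C(7,1)·0.75^1·0.25^6 + C(7,2)·0.75^2·0.25^5 + C(7,3)·0.75^3·0.25^4.
= 0.000061 + 0.001282 + 0.011536 + 0.057678 = 0.0706.

P = 0.0706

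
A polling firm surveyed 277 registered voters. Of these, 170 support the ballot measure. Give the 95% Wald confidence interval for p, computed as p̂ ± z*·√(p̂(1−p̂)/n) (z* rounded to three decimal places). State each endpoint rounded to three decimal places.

Sample proportion p̂ = 170/277 = 0.61372.
SE = √(p̂(1−p̂)/n) = √(0.237068/277) = 0.029255.
The 95% critical value is z* = 1.960.
Margin of error: 1.960 × 0.029255 = 0.05734.
Interval: 0.61372 ± 0.05734 → (0.556, 0.671).

(0.556, 0.671)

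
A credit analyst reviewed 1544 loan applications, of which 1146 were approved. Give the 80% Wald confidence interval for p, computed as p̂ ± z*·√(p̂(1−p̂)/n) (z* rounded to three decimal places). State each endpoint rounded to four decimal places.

Sample proportion p̂ = 1146/1544 = 0.74223.
Standard error of p̂: √(0.191326/1544) = √0.000123916 = 0.011132.
For 80% confidence, z* = 1.282.
Margin = 1.282·0.011132 = 0.01427.
Interval: 0.74223 ± 0.01427 → (0.7280, 0.7565).

(0.7280, 0.7565)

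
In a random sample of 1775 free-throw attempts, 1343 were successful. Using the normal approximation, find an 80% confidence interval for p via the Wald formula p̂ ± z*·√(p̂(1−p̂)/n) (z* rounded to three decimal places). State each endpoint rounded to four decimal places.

The sample proportion is 1343/1775 = 0.75662.
SE(p̂) = √(0.75662·0.24338/1775) = 0.010185.
The 80% critical value is z* = 1.282.
Margin of error: 1.282 × 0.010185 = 0.01306.
Interval: 0.75662 ± 0.01306 → (0.7436, 0.7697).

(0.7436, 0.7697)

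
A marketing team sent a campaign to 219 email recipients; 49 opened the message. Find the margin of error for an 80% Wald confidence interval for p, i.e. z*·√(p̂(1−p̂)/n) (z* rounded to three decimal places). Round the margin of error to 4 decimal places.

ME = 0.0361

With x = 49 successes in n = 219, p̂ = 0.22374.
SE = √(p̂(1−p̂)/n) = √(0.173683/219) = 0.028162.
The 80% critical value is z* = 1.282.
So ME = 0.0361.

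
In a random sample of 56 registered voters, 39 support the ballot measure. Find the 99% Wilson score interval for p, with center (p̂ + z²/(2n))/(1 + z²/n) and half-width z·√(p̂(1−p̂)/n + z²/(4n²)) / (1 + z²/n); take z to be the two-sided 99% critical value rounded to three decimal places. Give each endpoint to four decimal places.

Here p̂ = 39/56 = 0.69643 and z = 2.576 (z² = 6.635776).
Denominator 1 + z²/n = 1 + 6.635776/56 = 1.118496.
Center = (0.69643 + 0.059248)/1.118496 = 0.67562.
Radicand: p̂(1−p̂)/n + z²/(4n²) = 0.003775282 + 0.000529000 = 0.004304282.
Half-width = z·√(radicand)/denom = 2.576·0.065607/1.118496 = 0.15110.
CI: 0.67562 ± 0.15110 = (0.5245, 0.8267).

(0.5245, 0.8267)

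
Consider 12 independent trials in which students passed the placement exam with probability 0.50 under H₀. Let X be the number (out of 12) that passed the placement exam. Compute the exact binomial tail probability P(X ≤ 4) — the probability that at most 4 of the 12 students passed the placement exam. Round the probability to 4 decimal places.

P = 0.1938

X ~ Binomial(n=12, p=0.50).
P(X ≤ 4) = Σ_{j=0}^{4} C(12,j)·0.50^j·0.50^{12−j}.
= 0.000244 + 0.002930 + 0.016113 + 0.053711 + 0.120850 = 0.1938.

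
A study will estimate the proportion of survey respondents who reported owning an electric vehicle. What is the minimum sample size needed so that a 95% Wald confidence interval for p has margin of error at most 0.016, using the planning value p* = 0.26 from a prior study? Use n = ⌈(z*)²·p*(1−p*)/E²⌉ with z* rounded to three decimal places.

n = 2888

The 95% critical value is z* = 1.960.
p*(1−p*) = 0.26·0.74 = 0.1924.
Required n before rounding: 3.841600 × 0.1924 / 0.016² = 2887.202.
Rounding up, n = 2888.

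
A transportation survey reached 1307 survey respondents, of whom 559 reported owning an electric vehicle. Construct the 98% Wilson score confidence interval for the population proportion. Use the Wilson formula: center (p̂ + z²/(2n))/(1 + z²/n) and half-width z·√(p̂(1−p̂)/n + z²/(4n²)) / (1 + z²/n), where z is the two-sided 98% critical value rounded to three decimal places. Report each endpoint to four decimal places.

Here p̂ = 559/1307 = 0.42770 and z = 2.326 (z² = 5.410276).
1 + z²/n = 1.004139.
Center = (0.42770 + 0.002070)/1.004139 = 0.42800.
Radicand: p̂(1−p̂)/n + z²/(4n²) = 0.000187278 + 0.000000792 = 0.000188070.
Half-width = z·√(radicand)/denom = 2.326·0.013714/1.004139 = 0.03177.
CI: 0.42800 ± 0.03177 = (0.3962, 0.4598).

(0.3962, 0.4598)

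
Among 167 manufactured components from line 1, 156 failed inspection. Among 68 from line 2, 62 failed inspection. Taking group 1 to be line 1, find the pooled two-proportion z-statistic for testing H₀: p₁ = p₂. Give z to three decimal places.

Sample proportions: p̂₁ = 156/167 = 0.93413 and p̂₂ = 62/68 = 0.91176.
Pooling: p̂ = 218/235 = 0.92766.
SE = √[p̂(1−p̂)(1/n₁+1/n₂)] = √[0.92766·0.07234·(1/167+1/68)] ≈ 0.037265.
z = 0.02237/0.037265 = 0.600.

z = 0.600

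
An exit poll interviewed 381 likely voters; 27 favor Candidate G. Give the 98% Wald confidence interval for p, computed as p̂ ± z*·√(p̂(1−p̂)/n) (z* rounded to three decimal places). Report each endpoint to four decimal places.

The sample proportion is 27/381 = 0.07087.
SE(p̂) = √(0.07087·0.92913/381) = 0.013146.
z* = 2.326 at the 98% level.
Margin = 2.326·0.013146 = 0.03058.
Interval: 0.07087 ± 0.03058 → (0.0403, 0.1014).

(0.0403, 0.1014)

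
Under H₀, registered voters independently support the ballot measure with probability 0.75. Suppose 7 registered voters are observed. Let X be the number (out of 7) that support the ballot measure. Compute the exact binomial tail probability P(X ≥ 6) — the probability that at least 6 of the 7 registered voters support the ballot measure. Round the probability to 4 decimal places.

P = 0.4449

X ~ Binomial(n=7, p=0.75).
P(X ≥ 6) = C(7,6)·0.75^6·0.25^1 + C(7,7)·0.75^7·0.25^0.
= 0.311462 + 0.133484 = 0.4449.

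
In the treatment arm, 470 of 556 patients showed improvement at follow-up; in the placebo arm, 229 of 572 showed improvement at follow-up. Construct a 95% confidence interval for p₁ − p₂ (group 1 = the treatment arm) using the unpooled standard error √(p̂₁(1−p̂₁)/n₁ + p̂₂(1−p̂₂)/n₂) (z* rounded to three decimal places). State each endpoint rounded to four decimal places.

(0.3948, 0.4951)

p̂₁ = 0.84532, p̂₂ = 0.40035, so the observed difference is 0.44497.
SE = √(0.000235165 + 0.000419702) = √0.000654867 = 0.025590.
z* = 1.960 at the 95% level. Margin of error = 0.05016.
Interval: 0.44497 ± 0.05016 → (0.3948, 0.4951).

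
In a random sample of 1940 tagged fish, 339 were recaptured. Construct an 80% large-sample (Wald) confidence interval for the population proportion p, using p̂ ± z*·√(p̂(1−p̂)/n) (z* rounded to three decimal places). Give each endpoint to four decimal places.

With x = 339 successes in n = 1940, p̂ = 0.17474.
SE = √(p̂(1−p̂)/n) = √(0.144207/1940) = 0.008622.
z* = 1.282 at the 80% level.
Margin of error: 1.282 × 0.008622 = 0.01105.
Interval: 0.17474 ± 0.01105 → (0.1637, 0.1858).

(0.1637, 0.1858)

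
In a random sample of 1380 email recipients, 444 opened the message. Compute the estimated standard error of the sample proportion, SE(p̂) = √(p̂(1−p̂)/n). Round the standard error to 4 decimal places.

SE = 0.0126

p̂ = 444/1380 = 0.32174.
p̂(1−p̂) = 0.32174·0.67826 = 0.218223.
SE = √(0.218223/1380) = √0.000158133 = 0.0126.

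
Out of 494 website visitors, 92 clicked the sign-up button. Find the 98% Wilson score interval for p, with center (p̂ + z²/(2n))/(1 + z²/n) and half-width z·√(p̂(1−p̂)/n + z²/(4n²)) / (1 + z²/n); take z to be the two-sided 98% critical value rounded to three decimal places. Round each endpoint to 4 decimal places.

Here p̂ = 92/494 = 0.18623 and z = 2.326 (z² = 5.410276).
Denominator 1 + z²/n = 1 + 5.410276/494 = 1.010952.
Adjusted center: (0.18623 + z²/(2n))/1.010952 = 0.18963.
Radicand: p̂(1−p̂)/n + z²/(4n²) = 0.000306784 + 0.000005542 = 0.000312326.
Half-width = z·√(radicand)/denom = 2.326·0.017673/1.010952 = 0.04066.
So the interval runs from 0.1490 to 0.2303.

(0.1490, 0.2303)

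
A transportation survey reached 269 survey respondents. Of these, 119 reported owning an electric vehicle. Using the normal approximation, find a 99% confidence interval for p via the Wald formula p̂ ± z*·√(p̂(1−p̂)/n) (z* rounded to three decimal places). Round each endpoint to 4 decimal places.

(0.3644, 0.5204)

Sample proportion p̂ = 119/269 = 0.44238.
SE = √(p̂(1−p̂)/n) = √(0.246680/269) = 0.030282.
The 99% critical value is z* = 2.576.
Margin of error: 2.576 × 0.030282 = 0.07801.
So the interval runs from 0.3644 to 0.5204.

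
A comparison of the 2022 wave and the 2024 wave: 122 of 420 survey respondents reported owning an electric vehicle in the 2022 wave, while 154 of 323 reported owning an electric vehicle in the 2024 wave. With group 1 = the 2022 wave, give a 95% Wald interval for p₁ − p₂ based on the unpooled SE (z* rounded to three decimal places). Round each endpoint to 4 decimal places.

(-0.2560, -0.1166)

p̂₁ = 0.29048, p̂₂ = 0.47678, so the observed difference is -0.18630.
Unpooled SE = √(p̂₁(1−p̂₁)/n₁ + p̂₂(1−p̂₂)/n₂) = √(0.000490714 + 0.000772325) = 0.035539.
For 95% confidence, z* = 1.960. Margin = 1.960·0.035539 = 0.06966.
So the interval runs from -0.2560 to -0.1166.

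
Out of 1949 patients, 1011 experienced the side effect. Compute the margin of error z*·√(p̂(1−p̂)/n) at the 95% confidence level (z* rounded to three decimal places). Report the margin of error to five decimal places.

ME = 0.02218

With x = 1011 successes in n = 1949, p̂ = 0.51873.
Standard error of p̂: √(0.249649/1949) = √0.000128091 = 0.011318.
The 95% critical value is z* = 1.960.
Margin of error = z*·SE = 1.960 × 0.011318 = 0.02218.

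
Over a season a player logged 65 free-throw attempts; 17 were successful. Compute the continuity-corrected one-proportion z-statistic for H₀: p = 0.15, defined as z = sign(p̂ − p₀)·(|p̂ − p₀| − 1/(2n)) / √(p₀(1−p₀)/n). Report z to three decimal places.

Sample proportion p̂ = 17/65 = 0.26154. p̂ − p₀ = 0.111538.
Continuity correction 1/(2n) = 1/130 = 0.007692.
Corrected numerator: |0.111538| − 0.007692 = 0.103846.
SE₀ = √(0.15·0.85/65) = 0.044289.
z = +0.103846/0.044289 = 2.345.

z = 2.345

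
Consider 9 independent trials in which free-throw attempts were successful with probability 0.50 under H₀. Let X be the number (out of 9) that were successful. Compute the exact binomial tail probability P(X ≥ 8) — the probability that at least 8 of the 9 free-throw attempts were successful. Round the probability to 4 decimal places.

X ~ Binomial(n=9, p=0.50).
P(X ≥ 8) = C(9,8)·0.50^8·0.50^1 + C(9,9)·0.50^9·0.50^0.
= 0.017578 + 0.001953 = 0.0195.

P = 0.0195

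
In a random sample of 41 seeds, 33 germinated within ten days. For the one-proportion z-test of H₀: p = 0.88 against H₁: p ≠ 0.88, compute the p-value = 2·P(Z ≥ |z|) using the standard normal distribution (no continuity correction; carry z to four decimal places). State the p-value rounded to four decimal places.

p-value = 0.1388

With x = 33 successes in n = 41, p̂ = 0.80488.
Under H₀, SE = √(p₀(1−p₀)/n) = √(0.88·0.12/41) = √0.002575610 = 0.050750.
Test statistic (full precision, shown to 4 dp): z = (33/41 − 0.88)/SE₀ ≈ -1.4802.
p-value = 2·P(Z ≥ |z|) with z = -1.4802 → 0.1388.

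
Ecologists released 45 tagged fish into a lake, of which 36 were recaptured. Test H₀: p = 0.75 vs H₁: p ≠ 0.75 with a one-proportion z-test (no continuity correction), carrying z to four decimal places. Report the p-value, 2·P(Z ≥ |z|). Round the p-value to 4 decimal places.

p-value = 0.4386

The sample proportion is 36/45 = 0.80000.
Null standard error: √(0.75·0.25/45) = √0.004166667 = 0.064550.
Test statistic (full precision, shown to 4 dp): z = (36/45 − 0.75)/SE₀ ≈ 0.7746.
p-value = 2·P(Z ≥ |z|) with z = 0.7746 → 0.4386.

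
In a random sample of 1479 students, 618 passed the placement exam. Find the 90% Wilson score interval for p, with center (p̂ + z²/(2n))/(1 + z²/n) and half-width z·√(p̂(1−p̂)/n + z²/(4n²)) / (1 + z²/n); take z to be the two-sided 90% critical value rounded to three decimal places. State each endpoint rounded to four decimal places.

Here p̂ = 618/1479 = 0.41785 and z = 1.645 (z² = 2.706025).
Denominator 1 + z²/n = 1 + 2.706025/1479 = 1.001830.
Adjusted center: (0.41785 + z²/(2n))/1.001830 = 0.41800.
Radicand: p̂(1−p̂)/n + z²/(4n²) = 0.000164470 + 0.000000309 = 0.000164779.
Half-width = 1.645·√0.000164779/1.001830 = 0.02108.
CI: 0.41800 ± 0.02108 = (0.3969, 0.4391).

(0.3969, 0.4391)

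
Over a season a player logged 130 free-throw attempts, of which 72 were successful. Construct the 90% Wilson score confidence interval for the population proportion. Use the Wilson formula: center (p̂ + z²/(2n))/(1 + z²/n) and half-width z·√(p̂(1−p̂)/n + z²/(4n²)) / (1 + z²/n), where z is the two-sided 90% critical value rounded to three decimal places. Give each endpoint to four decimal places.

(0.4818, 0.6237)

p̂ = 72/130 = 0.55385; z = 1.645, so z² = 2.706025.
1 + z²/n = 1.020816.
Adjusted center: (0.55385 + z²/(2n))/1.020816 = 0.55275.
Radicand: p̂(1−p̂)/n + z²/(4n²) = 0.001900774 + 0.000040030 = 0.001940804.
Half-width = z·√(radicand)/denom = 1.645·0.044055/1.020816 = 0.07099.
Interval: 0.55275 ± 0.07099 → (0.4818, 0.6237).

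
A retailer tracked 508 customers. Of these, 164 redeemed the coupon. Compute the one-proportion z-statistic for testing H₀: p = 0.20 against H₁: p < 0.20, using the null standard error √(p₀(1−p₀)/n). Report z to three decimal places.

With x = 164 successes in n = 508, p̂ = 0.32283.
Null standard error: √(0.20·0.80/508) = √0.000314961 = 0.017747.
z = (0.32283 − 0.20)/0.017747 = 0.12283/0.017747 = 6.921.

z = 6.921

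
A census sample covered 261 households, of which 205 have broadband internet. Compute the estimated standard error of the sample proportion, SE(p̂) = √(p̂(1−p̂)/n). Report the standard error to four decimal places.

SE = 0.0254

The sample proportion is 205/261 = 0.78544.
p̂(1−p̂) = 0.78544·0.21456 = 0.168524.
Dividing by n and taking the root: √0.000645686 = 0.0254.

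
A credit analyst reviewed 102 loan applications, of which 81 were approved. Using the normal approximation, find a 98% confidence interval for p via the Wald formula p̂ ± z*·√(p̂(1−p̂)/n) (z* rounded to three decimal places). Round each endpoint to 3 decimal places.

(0.701, 0.887)

Sample proportion p̂ = 81/102 = 0.79412.
SE(p̂) = √(0.79412·0.20588/102) = 0.040036.
The 98% critical value is z* = 2.326.
Margin = 2.326·0.040036 = 0.09312.
CI: 0.79412 ± 0.09312 = (0.701, 0.887).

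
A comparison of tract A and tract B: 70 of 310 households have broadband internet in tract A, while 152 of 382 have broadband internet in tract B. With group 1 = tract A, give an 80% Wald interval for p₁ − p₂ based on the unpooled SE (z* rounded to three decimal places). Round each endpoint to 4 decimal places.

p̂₁ = 0.22581, p̂₂ = 0.39791, so the observed difference is -0.17210.
Unpooled SE = √(p̂₁(1−p̂₁)/n₁ + p̂₂(1−p̂₂)/n₂) = √(0.000563929 + 0.000627164) = 0.034512.
The 80% critical value is z* = 1.282. Margin = 1.282·0.034512 = 0.04424.
So the interval runs from -0.2163 to -0.1279.

(-0.2163, -0.1279)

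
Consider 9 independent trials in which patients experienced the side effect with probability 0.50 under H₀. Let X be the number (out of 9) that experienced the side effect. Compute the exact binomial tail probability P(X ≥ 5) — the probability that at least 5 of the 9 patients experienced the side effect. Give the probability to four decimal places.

P = 0.5000

X is binomial with n = 9 and p = 0.50.
P(X ≥ 5) = Σ_{j=5}^{9} C(9,j)·0.50^j·0.50^{9−j}.
= 0.246094 + 0.164062 + 0.070312 + 0.017578 + 0.001953 = 0.5000.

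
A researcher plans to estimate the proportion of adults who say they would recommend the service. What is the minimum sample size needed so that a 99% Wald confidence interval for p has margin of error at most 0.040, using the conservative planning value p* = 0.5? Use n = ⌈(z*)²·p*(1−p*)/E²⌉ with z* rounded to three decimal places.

n = 1037

For 99% confidence, z* = 2.576.
p*(1−p*) = 0.2500.
Required n before rounding: 6.635776 × 0.2500 / 0.040² = 1036.840.
⌈1036.840⌉ = 1037.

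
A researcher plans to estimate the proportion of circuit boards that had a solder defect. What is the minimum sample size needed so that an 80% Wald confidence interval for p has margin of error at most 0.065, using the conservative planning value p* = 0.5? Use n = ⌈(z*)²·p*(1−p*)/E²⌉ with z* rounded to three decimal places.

The 80% critical value is z* = 1.282.
p*(1−p*) = 0.2500.
Required n before rounding: 1.643524 × 0.2500 / 0.065² = 97.250.
Rounding up, n = 98.

n = 98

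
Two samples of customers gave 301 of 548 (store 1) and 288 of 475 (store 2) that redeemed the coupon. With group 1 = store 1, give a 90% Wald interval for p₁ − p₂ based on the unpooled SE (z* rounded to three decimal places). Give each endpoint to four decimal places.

(-0.1079, -0.0062)

p̂₁ = 301/548 = 0.54927, p̂₂ = 288/475 = 0.60632; p̂₁ − p̂₂ = -0.05705.
SE = √(0.000451775 + 0.000502520) = √0.000954295 = 0.030892.
The 90% critical value is z* = 1.645. Margin of error = 0.05082.
CI: -0.05705 ± 0.05082 = (-0.1079, -0.0062).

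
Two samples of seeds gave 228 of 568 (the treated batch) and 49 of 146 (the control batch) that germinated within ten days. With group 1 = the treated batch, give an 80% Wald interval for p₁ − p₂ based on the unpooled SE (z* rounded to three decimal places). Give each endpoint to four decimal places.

(0.0092, 0.1224)

p̂₁ = 0.40141, p̂₂ = 0.33562, so the observed difference is 0.06579.
Unpooled SE = √(p̂₁(1−p̂₁)/n₁ + p̂₂(1−p̂₂)/n₂) = √(0.000423028 + 0.001527247) = 0.044162.
The 80% critical value is z* = 1.282. Margin of error = 0.05662.
Interval: 0.06579 ± 0.05662 → (0.0092, 0.1224).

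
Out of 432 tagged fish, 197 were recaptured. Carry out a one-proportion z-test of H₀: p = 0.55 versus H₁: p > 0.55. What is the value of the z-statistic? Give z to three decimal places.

z = -3.926

The sample proportion is 197/432 = 0.45602.
Null standard error: √(0.55·0.45/432) = √0.000572917 = 0.023936.
z = (0.45602 − 0.55)/0.023936 = -0.09398/0.023936 = -3.926.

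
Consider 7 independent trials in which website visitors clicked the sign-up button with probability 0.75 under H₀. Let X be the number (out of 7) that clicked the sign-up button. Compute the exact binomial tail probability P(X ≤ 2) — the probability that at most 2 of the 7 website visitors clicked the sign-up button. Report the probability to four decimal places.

X is binomial with n = 7 and p = 0.75.
P(X ≤ 2) = C(7,0)·0.75^0·0.25^7 + C(7,1)·0.75^1·0.25^6 + C(7,2)·0.75^2·0.25^5.
= 0.000061 + 0.001282 + 0.011536 = 0.0129.

P = 0.0129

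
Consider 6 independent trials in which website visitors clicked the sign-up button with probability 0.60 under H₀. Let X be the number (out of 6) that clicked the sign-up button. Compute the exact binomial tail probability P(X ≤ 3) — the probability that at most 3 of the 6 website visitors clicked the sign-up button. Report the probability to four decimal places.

X ~ Binomial(n=6, p=0.60).
P(X ≤ 3) = C(6,0)·0.60^0·0.40^6 + C(6,1)·0.60^1·0.40^5 + C(6,2)·0.60^2·0.40^4 + C(6,3)·0.60^3·0.40^3.
= 0.004096 + 0.036864 + 0.138240 + 0.276480 = 0.4557.

P = 0.4557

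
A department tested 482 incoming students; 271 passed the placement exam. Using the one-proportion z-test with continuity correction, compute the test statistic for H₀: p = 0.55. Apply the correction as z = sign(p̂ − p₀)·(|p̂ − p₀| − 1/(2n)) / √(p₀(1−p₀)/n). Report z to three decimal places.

With x = 271 successes in n = 482, p̂ = 0.56224. p̂ − p₀ = 0.012241.
1/(2n) = 0.001037.
Corrected numerator: |0.012241| − 0.001037 = 0.011204.
Under H₀, SE = √(p₀(1−p₀)/n) = √(0.55·0.45/482) = √0.000513485 = 0.022660.
z = (+)0.011204/0.022660 = 0.494.

z = 0.494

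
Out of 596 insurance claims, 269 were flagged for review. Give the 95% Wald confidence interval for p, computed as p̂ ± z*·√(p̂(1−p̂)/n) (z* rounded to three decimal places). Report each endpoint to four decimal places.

(0.4114, 0.4913)

Sample proportion p̂ = 269/596 = 0.45134.
SE(p̂) = √(0.45134·0.54866/596) = 0.020384.
z* = 1.960 at the 95% level.
Margin of error: 1.960 × 0.020384 = 0.03995.
So the interval runs from 0.4114 to 0.4913.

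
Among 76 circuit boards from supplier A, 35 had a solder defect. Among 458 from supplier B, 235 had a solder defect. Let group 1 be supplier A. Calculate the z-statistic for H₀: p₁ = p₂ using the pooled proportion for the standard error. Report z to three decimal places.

p̂₁ = 35/76 = 0.46053, p̂₂ = 235/458 = 0.51310.
Pooling: p̂ = 270/534 = 0.50562.
Pooled SE = √[0.2499684·0.01534130] ≈ 0.061926.
z = (p̂₁ − p̂₂)/SE = (0.46053 − 0.51310)/0.061926 = -0.05257/0.061926 = -0.849.

z = -0.849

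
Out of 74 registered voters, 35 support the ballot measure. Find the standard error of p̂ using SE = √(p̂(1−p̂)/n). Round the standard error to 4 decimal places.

The sample proportion is 35/74 = 0.47297.
p̂(1−p̂) = 0.47297·0.52703 = 0.249269.
Dividing by n and taking the root: √0.003368500 = 0.0580.

SE = 0.0580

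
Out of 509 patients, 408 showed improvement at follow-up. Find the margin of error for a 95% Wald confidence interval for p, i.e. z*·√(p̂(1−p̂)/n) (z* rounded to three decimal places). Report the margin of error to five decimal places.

ME = 0.03465

The sample proportion is 408/509 = 0.80157.
Standard error of p̂: √(0.159055/509) = √0.000312484 = 0.017677.
For 95% confidence, z* = 1.960.
So ME = 0.03465.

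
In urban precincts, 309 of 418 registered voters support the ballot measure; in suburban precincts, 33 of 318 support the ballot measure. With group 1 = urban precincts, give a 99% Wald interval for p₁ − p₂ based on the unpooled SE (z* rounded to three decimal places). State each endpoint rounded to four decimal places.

(0.5647, 0.7062)

p̂₁ = 309/418 = 0.73923, p̂₂ = 33/318 = 0.10377; p̂₁ − p̂₂ = 0.63546.
SE = √(0.000461165 + 0.000292467) = √0.000753632 = 0.027452.
z* = 2.576 at the 99% level. Margin = 2.576·0.027452 = 0.07072.
So the interval runs from 0.5647 to 0.7062.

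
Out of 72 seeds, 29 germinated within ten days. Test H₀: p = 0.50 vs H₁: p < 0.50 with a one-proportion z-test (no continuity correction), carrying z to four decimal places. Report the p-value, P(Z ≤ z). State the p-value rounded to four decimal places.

Sample proportion p̂ = 29/72 = 0.40278.
Null standard error: √(0.50·0.50/72) = √0.003472222 = 0.058926.
Test statistic (full precision, shown to 4 dp): z = (29/72 − 0.50)/SE₀ ≈ -1.6499.
From the standard normal, P(Z ≤ z) = 0.0495.

p-value = 0.0495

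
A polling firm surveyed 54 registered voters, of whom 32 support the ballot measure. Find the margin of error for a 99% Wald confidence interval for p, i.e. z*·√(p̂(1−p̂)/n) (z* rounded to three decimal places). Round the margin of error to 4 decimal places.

ME = 0.1722

The sample proportion is 32/54 = 0.59259.
SE = √(p̂(1−p̂)/n) = √(0.241427/54) = 0.066865.
For 99% confidence, z* = 2.576.
ME = 2.576·0.066865 = 0.1722.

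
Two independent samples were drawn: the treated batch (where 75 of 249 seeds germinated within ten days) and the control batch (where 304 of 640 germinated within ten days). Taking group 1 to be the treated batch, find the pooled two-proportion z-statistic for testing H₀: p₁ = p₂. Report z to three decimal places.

Sample proportions: p̂₁ = 75/249 = 0.30120 and p̂₂ = 304/640 = 0.47500.
Pooling: p̂ = 379/889 = 0.42632.
SE = √[p̂(1−p̂)(1/n₁+1/n₂)] = √[0.42632·0.57368·(1/249+1/640)] ≈ 0.036937.
z = -0.17380/0.036937 = -4.705.

z = -4.705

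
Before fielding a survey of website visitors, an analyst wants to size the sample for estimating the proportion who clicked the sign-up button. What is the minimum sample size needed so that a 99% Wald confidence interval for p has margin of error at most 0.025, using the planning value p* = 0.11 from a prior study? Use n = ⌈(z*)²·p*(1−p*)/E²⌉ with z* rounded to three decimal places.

n = 1040

z* = 2.576 at the 99% level.
p*(1−p*) = 0.11·0.89 = 0.0979.
Required n before rounding: 6.635776 × 0.0979 / 0.025² = 1039.428.
⌈1039.428⌉ = 1040.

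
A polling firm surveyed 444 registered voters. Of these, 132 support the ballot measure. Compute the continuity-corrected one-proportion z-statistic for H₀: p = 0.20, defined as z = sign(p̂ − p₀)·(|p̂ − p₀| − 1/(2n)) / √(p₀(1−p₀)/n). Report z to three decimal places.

z = 5.066

With x = 132 successes in n = 444, p̂ = 0.29730. p̂ − p₀ = 0.097297.
1/(2n) = 0.001126.
Corrected numerator: |0.097297| − 0.001126 = 0.096171.
Null standard error: √(0.20·0.80/444) = √0.000360360 = 0.018983.
z = (+)0.096171/0.018983 = 5.066.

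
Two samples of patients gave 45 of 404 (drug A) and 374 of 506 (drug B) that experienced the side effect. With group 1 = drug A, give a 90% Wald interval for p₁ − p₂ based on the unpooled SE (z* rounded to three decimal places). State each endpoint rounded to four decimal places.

p̂₁ = 0.11139, p̂₂ = 0.73913, so the observed difference is -0.62774.
Unpooled SE = √(p̂₁(1−p̂₁)/n₁ + p̂₂(1−p̂₂)/n₂) = √(0.000244998 + 0.000381061) = 0.025021.
z* = 1.645 at the 90% level. Margin of error = 0.04116.
CI: -0.62774 ± 0.04116 = (-0.6689, -0.5866).

(-0.6689, -0.5866)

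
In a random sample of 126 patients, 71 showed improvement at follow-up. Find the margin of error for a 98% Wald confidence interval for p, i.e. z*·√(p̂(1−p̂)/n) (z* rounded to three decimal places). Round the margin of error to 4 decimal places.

ME = 0.1028

With x = 71 successes in n = 126, p̂ = 0.56349.
SE(p̂) = √(0.56349·0.43651/126) = 0.044183.
The 98% critical value is z* = 2.326.
So ME = 0.1028.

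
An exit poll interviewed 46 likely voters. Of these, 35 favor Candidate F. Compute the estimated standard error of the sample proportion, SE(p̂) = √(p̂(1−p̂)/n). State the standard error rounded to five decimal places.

SE = 0.06289

The sample proportion is 35/46 = 0.76087.
p̂(1−p̂) = 0.181947.
SE = √(0.181947/46) = 0.06289.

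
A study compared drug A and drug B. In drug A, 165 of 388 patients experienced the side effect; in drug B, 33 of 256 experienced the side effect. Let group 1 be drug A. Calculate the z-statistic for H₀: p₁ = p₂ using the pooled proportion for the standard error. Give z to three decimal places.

z = 7.976

Sample proportions: p̂₁ = 165/388 = 0.42526 and p̂₂ = 33/256 = 0.12891.
Pooled p̂ = (165+33)/(388+256) = 198/644 = 0.30745.
Pooled SE = √[0.2129258·0.00648357] ≈ 0.037155.
z = (p̂₁ − p̂₂)/SE = (0.42526 − 0.12891)/0.037155 = 0.29635/0.037155 = 7.976.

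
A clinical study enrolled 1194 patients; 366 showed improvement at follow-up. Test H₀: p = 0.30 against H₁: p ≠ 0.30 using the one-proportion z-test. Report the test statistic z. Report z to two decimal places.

Sample proportion p̂ = 366/1194 = 0.30653.
Under H₀, SE = √(p₀(1−p₀)/n) = √(0.30·0.70/1194) = √0.000175879 = 0.013262.
z = (0.30653 − 0.30)/0.013262 = 0.00653/0.013262 = 0.49.

z = 0.49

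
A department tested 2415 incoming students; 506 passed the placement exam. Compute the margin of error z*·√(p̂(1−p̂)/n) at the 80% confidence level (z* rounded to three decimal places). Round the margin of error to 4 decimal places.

ME = 0.0106

The sample proportion is 506/2415 = 0.20952.
SE = √(p̂(1−p̂)/n) = √(0.165624/2415) = 0.008281.
For 80% confidence, z* = 1.282.
ME = 1.282·0.008281 = 0.0106.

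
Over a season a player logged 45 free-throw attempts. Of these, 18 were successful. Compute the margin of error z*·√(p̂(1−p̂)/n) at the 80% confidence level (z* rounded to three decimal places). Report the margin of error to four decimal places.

Sample proportion p̂ = 18/45 = 0.40000.
SE = √(p̂(1−p̂)/n) = √(0.240000/45) = 0.073030.
z* = 1.282 at the 80% level.
ME = 1.282·0.073030 = 0.0936.

ME = 0.0936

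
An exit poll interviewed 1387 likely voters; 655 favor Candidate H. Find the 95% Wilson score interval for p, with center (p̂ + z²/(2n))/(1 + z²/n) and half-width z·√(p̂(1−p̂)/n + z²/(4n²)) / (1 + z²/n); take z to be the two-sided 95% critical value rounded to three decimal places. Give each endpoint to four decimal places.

(0.4461, 0.4986)

p̂ = 655/1387 = 0.47224; z = 1.960, so z² = 3.841600.
1 + z²/n = 1.002770.
Center = (0.47224 + 0.001385)/1.002770 = 0.47232.
Radicand: p̂(1−p̂)/n + z²/(4n²) = 0.000179690 + 0.000000499 = 0.000180189.
Half-width = 1.960·√0.000180189/1.002770 = 0.02624.
Interval: 0.47232 ± 0.02624 → (0.4461, 0.4986).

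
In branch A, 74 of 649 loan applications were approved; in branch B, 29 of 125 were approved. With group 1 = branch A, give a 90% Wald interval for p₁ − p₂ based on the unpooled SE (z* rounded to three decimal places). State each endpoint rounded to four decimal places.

p̂₁ = 0.11402, p̂₂ = 0.23200, so the observed difference is -0.11798.
Unpooled SE = √(p̂₁(1−p̂₁)/n₁ + p̂₂(1−p̂₂)/n₂) = √(0.000155656 + 0.001425408) = 0.039763.
z* = 1.645 at the 90% level. Margin of error = 0.06541.
So the interval runs from -0.1834 to -0.0526.

(-0.1834, -0.0526)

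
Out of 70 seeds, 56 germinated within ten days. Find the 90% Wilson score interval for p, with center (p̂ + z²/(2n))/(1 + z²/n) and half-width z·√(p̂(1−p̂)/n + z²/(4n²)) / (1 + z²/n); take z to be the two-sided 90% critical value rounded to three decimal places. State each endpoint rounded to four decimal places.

Here p̂ = 56/70 = 0.80000 and z = 1.645 (z² = 2.706025).
Denominator 1 + z²/n = 1 + 2.706025/70 = 1.038658.
Adjusted center: (0.80000 + z²/(2n))/1.038658 = 0.78883.
Radicand: p̂(1−p̂)/n + z²/(4n²) = 0.002285714 + 0.000138063 = 0.002423777.
Half-width = z·√(radicand)/denom = 1.645·0.049232/1.038658 = 0.07797.
So the interval runs from 0.7109 to 0.8668.

(0.7109, 0.8668)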